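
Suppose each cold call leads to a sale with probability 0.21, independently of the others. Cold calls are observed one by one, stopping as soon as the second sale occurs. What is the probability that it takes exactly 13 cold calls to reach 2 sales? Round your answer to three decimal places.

0.040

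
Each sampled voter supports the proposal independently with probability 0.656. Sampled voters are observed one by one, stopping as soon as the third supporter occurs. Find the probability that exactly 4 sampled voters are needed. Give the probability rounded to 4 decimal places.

0.2913

Y = trial on which the third success occurs; negative binomial, r=3, p=0.656.
P(Y=4) = C(3,2) · p^3 · (1−p)^1
= 3 · 0.2823 · 0.344 = 0.291334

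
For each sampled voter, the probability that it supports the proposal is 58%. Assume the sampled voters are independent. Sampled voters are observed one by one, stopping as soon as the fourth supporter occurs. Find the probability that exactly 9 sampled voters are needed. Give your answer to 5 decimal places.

0.08282

Y = trial on which the fourth success occurs; negative binomial, r=4, p=0.58.
P(Y=9) = C(8,3) · p^4 · (1−p)^5
= 56 · 0.11316 · 0.013069 = 0.0828221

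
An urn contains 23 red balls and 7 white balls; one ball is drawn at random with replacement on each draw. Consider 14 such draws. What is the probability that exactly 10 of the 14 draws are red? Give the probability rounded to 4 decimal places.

X ~ Binomial(n=14, p=0.766667).
P(X=10) = C(14,10) · p^10 · (1−p)^4
= 1001 · 0.070156 · 0.0029642 = 0.208165

0.2082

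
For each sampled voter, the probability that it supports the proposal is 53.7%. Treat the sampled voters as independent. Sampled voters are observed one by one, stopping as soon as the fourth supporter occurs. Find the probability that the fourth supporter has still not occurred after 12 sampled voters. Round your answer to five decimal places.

Needing more than 12 sampled voters ⇔ fewer than 4 successes in the first 12. With X ~ Binomial(12, 0.537), P(Y > 12) = P(X ≤ 3).
  k=0: C(12,0)·0.537^0·0.463^12 = 0.0000970
  k=1: C(12,1)·0.537^1·0.463^11 = 0.0013507
  k=2: C(12,2)·0.537^2·0.463^10 = 0.0086159
  k=3: C(12,3)·0.537^3·0.463^9 = 0.0333100
P(X ≤ 3) = 0.0433736

0.04337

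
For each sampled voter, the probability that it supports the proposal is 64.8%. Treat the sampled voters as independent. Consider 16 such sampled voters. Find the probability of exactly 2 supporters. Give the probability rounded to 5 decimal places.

0.00002

X ~ Binomial(n=16, p=0.648).
P(X=2) = C(16,2) · p^2 · (1−p)^14
= 120 · 0.4199 · 4.4833e-07 = 0.0000226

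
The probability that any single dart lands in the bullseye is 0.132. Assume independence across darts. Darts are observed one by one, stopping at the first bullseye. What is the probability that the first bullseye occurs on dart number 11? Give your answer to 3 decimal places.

Geometric (trials to first success), p = 0.132.
P(Y = 11) = (1−p)^10 · p = 0.24277 · 0.132 = 0.03205

0.032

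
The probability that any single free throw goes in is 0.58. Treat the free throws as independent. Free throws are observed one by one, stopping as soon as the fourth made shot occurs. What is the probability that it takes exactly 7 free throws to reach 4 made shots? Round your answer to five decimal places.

Y = trial on which the fourth success occurs; negative binomial, r=4, p=0.58.
P(Y=7) = C(6,3) · p^4 · (1−p)^3
= 20 · 0.11316 · 0.074088 = 0.1676833

0.16768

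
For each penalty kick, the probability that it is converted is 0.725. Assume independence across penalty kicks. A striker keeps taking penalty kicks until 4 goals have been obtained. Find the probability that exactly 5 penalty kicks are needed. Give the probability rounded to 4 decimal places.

Y = trial on which the fourth success occurs; negative binomial, r=4, p=0.725.
P(Y=5) = C(4,3) · p^4 · (1−p)^1
= 4 · 0.27628 · 0.275 = 0.303910

0.3039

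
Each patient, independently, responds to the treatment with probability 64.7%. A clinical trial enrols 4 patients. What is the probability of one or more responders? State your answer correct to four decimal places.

P(at least one) = 1 − P(none) = 1 − (1 − 0.647)^4
= 1 − 0.015527 = 0.984473

0.9845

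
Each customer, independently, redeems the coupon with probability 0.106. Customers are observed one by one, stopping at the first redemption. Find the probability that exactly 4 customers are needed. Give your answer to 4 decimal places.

0.0757

Geometric (trials to first success), p = 0.106.
P(Y = 4) = (1−p)^3 · p = 0.71452 · 0.106 = 0.075739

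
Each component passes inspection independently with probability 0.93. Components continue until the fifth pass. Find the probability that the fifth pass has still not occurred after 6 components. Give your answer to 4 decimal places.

Needing more than 6 components ⇔ fewer than 5 successes in the first 6. With X ~ Binomial(6, 0.93), P(Y > 6) = P(X ≤ 4).
  k=0: C(6,0)·0.93^0·0.07^6 = 0.000000
  k=1: C(6,1)·0.93^1·0.07^5 = 0.000009
  k=2: C(6,2)·0.93^2·0.07^4 = 0.000311
  k=3: C(6,3)·0.93^3·0.07^3 = 0.005518
  k=4: C(6,4)·0.93^4·0.07^2 = 0.054982
P(X ≤ 4) = 0.060821

0.0608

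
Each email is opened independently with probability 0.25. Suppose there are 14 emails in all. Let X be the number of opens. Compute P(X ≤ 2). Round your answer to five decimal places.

X ~ Binomial(14, 0.25); P(X ≤ 2) = Σ C(14,k) p^k (1−p)^(14−k) over k:
  k=0: C(14,0)·0.25^0·0.75^14 = 0.0178179
  k=1: C(14,1)·0.25^1·0.75^13 = 0.0831504
  k=2: C(14,2)·0.25^2·0.75^12 = 0.1801593
Total = 0.2811276

0.28113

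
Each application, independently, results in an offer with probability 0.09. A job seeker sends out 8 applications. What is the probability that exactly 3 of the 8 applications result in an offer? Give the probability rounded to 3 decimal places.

0.025

X ~ Binomial(n=8, p=0.09).
P(X=3) = C(8,3) · p^3 · (1−p)^5
= 56 · 0.000729 · 0.62403 = 0.02548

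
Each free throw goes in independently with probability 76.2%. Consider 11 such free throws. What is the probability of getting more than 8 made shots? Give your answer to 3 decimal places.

0.493

X ~ Binomial(11, 0.762); P(X ≥ 9) = Σ C(11,k) p^k (1−p)^(11−k) over k:
  k=9: C(11,9)·0.762^9·0.238^2 = 0.26984
  k=10: C(11,10)·0.762^10·0.238^1 = 0.17279
  k=11: C(11,11)·0.762^11·0.238^0 = 0.05029
Total = 0.49293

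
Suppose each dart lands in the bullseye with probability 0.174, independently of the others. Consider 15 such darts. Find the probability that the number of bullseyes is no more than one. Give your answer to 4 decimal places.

0.2365

X ~ Binomial(15, 0.174); P(X ≤ 1) = Σ C(15,k) p^k (1−p)^(15−k) over k:
  k=0: C(15,0)·0.174^0·0.826^15 = 0.056846
  k=1: C(15,1)·0.174^1·0.826^14 = 0.179623
Total = 0.236469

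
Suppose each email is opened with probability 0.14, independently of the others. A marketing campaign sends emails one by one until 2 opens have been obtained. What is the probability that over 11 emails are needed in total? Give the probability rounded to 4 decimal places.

0.5311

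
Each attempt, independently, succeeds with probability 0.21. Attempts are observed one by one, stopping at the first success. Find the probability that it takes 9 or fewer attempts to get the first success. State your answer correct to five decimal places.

0.88015

Y = number of attempts to the first success; geometric, p = 0.21.
P(Y ≤ 9) = 1 − (1−p)^9 = 1 − 0.1198516 = 0.8801484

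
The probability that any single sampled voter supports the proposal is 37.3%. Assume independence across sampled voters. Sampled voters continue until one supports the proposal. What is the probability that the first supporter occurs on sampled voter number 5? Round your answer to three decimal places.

Geometric (trials to first success), p = 0.373.
P(Y = 5) = (1−p)^4 · p = 0.15455 · 0.373 = 0.05765

0.058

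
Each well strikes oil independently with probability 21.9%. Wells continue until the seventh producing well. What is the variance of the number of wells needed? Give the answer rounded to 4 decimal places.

113.9884

Y = total wells until the seventh success; negative binomial with r=7, p=0.219.
Var(Y) = r(1−p)/p² = 7·0.781 / 0.219² = 113.988449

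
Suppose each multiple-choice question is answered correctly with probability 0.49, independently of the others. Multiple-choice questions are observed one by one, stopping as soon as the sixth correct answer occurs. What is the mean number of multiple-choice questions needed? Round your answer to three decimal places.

12.245

Y = total multiple-choice questions until the sixth success; negative binomial with r=6, p=0.49.
E[Y] = r / p = 6 / 0.49 = 12.24490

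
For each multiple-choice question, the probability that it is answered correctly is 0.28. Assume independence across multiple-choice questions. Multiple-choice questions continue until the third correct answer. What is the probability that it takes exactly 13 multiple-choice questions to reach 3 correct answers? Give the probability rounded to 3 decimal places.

Y = trial on which the third success occurs; negative binomial, r=3, p=0.28.
P(Y=13) = C(12,2) · p^3 · (1−p)^10
= 66 · 0.021952 · 0.037439 = 0.05424

0.054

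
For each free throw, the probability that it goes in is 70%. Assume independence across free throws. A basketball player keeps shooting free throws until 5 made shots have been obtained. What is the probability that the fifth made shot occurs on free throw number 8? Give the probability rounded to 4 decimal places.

0.1588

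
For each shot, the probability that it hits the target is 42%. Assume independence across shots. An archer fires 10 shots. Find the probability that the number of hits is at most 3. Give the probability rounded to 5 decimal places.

X ~ Binomial(10, 0.42); P(X ≤ 3) = Σ C(10,k) p^k (1−p)^(10−k) over k:
  k=0: C(10,0)·0.42^0·0.58^10 = 0.0043080
  k=1: C(10,1)·0.42^1·0.58^9 = 0.0311962
  k=2: C(10,2)·0.42^2·0.58^8 = 0.1016565
  k=3: C(10,3)·0.42^3·0.58^7 = 0.1963022
Total = 0.3334628

0.33346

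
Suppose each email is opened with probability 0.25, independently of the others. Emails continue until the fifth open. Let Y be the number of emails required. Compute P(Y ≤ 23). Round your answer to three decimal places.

Finishing within 23 emails ⇔ at least 5 successes in the first 23. With X ~ Binomial(23, 0.25), P(Y ≤ 23) = 1 − P(X ≤ 4).
  k=0: C(23,0)·0.25^0·0.75^23 = 0.00134
  k=1: C(23,1)·0.25^1·0.75^22 = 0.01026
  k=2: C(23,2)·0.25^2·0.75^21 = 0.03761
  k=3: C(23,3)·0.25^3·0.75^20 = 0.08775
  k=4: C(23,4)·0.25^4·0.75^19 = 0.14626
1 − 0.28321 = 0.71679

0.717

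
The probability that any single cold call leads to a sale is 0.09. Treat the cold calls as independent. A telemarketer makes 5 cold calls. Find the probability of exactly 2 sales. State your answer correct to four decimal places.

X ~ Binomial(n=5, p=0.09).
P(X=2) = C(5,2) · p^2 · (1−p)^3
= 10 · 0.0081 · 0.75357 = 0.061039

0.0610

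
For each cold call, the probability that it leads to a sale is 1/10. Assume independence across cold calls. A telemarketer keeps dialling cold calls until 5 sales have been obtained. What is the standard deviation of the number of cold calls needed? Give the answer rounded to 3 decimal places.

Y = total cold calls until the fifth success; negative binomial with r=5, p=0.10.
SD(Y) = √[r(1−p)/p²] = √(450.00000) = 21.21320

21.213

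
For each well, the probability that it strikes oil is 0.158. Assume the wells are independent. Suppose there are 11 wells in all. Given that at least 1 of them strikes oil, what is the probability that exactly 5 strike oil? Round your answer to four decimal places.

0.0191

X ~ Binomial(11, 0.158). Want P(X=5 | X≥1) = P(X=5) / P(X≥1).
P(X=5) = C(11,5)·0.158^5·0.842^6 = 0.016211
P(X≥1) = 1 − 0.150811 = 0.849189
Ratio = 0.016211 / 0.849189 = 0.019090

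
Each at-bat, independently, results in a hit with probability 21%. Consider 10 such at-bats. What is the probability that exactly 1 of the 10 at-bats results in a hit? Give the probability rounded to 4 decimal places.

X ~ Binomial(n=10, p=0.21).
P(X=1) = C(10,1) · p^1 · (1−p)^9
= 10 · 0.21 · 0.11985 = 0.251688

0.2517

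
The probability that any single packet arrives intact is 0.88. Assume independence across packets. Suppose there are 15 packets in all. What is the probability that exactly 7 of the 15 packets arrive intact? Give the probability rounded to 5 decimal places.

0.00011

X ~ Binomial(n=15, p=0.88).
P(X=7) = C(15,7) · p^7 · (1−p)^8
= 6435 · 0.40868 · 4.2998e-08 = 0.0001131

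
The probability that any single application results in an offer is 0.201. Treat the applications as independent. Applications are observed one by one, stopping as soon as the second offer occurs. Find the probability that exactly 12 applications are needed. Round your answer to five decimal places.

Y = trial on which the second success occurs; negative binomial, r=2, p=0.201.
P(Y=12) = C(11,1) · p^2 · (1−p)^10
= 11 · 0.040401 · 0.10604 = 0.0471251

0.04713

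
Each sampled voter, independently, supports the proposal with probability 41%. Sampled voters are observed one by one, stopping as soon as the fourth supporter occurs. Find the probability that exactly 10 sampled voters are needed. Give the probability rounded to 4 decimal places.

0.1001

Y = trial on which the fourth success occurs; negative binomial, r=4, p=0.41.
P(Y=10) = C(9,3) · p^4 · (1−p)^6
= 84 · 0.028258 · 0.042181 = 0.100121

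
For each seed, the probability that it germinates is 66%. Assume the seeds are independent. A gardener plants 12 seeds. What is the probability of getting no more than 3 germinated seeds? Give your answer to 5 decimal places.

0.00449

X ~ Binomial(12, 0.66); P(X ≤ 3) = Σ C(12,k) p^k (1−p)^(12−k) over k:
  k=0: C(12,0)·0.66^0·0.34^12 = 0.0000024
  k=1: C(12,1)·0.66^1·0.34^11 = 0.0000556
  k=2: C(12,2)·0.66^2·0.34^10 = 0.0005935
  k=3: C(12,3)·0.66^3·0.34^9 = 0.0038403
Total = 0.0044918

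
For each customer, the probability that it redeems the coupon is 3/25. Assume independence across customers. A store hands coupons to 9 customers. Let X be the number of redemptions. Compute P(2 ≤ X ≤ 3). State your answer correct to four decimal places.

0.2793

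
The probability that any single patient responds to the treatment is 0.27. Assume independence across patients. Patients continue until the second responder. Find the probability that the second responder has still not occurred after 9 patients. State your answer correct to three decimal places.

0.255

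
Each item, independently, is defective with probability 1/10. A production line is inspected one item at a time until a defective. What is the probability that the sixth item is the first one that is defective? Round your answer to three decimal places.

0.059

Geometric (trials to first success), p = 0.10.
P(Y = 6) = (1−p)^5 · p = 0.59049 · 0.10 = 0.05905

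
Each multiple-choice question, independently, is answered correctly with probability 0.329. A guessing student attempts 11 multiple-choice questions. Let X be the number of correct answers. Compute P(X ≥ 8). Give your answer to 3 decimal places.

X ~ Binomial(11, 0.329); P(X ≥ 8) = Σ C(11,k) p^k (1−p)^(11−k) over k:
  k=8: C(11,8)·0.329^8·0.671^3 = 0.00684
  k=9: C(11,9)·0.329^9·0.671^2 = 0.00112
  k=10: C(11,10)·0.329^10·0.671^1 = 0.00011
  k=11: C(11,11)·0.329^11·0.671^0 = 0.00000
Total = 0.00808

0.008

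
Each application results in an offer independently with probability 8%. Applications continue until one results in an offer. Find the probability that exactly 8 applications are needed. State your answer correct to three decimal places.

0.045

Geometric (trials to first success), p = 0.08.
P(Y = 8) = (1−p)^7 · p = 0.55785 · 0.08 = 0.04463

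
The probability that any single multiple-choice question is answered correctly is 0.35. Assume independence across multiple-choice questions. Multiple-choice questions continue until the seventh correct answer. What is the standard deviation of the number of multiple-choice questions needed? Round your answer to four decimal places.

Y = total multiple-choice questions until the seventh success; negative binomial with r=7, p=0.35.
SD(Y) = √[r(1−p)/p²] = √(37.142857) = 6.094494

6.0945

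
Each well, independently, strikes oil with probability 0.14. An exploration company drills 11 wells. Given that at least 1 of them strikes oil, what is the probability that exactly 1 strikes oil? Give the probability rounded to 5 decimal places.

0.42091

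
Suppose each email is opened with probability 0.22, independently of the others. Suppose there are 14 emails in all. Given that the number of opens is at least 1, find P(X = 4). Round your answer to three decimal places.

0.202

X ~ Binomial(14, 0.22). Want P(X=4 | X≥1) = P(X=4) / P(X≥1).
P(X=4) = C(14,4)·0.22^4·0.78^10 = 0.19547
P(X≥1) = 1 − 0.03085 = 0.96915
Ratio = 0.19547 / 0.96915 = 0.20169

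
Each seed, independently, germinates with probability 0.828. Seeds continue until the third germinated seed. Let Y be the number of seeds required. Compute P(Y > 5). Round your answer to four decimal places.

Needing more than 5 seeds ⇔ fewer than 3 successes in the first 5. With X ~ Binomial(5, 0.828), P(Y > 5) = P(X ≤ 2).
  k=0: C(5,0)·0.828^0·0.172^5 = 0.000151
  k=1: C(5,1)·0.828^1·0.172^4 = 0.003623
  k=2: C(5,2)·0.828^2·0.172^3 = 0.034886
P(X ≤ 2) = 0.038660

0.0387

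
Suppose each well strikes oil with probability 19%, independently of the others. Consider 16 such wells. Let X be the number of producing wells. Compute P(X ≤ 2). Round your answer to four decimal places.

X ~ Binomial(16, 0.19); P(X ≤ 2) = Σ C(16,k) p^k (1−p)^(16−k) over k:
  k=0: C(16,0)·0.19^0·0.81^16 = 0.034337
  k=1: C(16,1)·0.19^1·0.81^15 = 0.128869
  k=2: C(16,2)·0.19^2·0.81^14 = 0.226714
Total = 0.389920

0.3899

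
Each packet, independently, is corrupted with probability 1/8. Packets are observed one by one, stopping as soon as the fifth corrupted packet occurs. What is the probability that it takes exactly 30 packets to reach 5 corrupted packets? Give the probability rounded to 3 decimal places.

0.026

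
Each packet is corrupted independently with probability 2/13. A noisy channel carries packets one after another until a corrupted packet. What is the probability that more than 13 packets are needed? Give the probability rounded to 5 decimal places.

0.11398

Y = number of packets to the first success; geometric, p = 0.153846.
P(Y > 13) = P(first 13 all fail) = (1−p)^13 = 0.1139833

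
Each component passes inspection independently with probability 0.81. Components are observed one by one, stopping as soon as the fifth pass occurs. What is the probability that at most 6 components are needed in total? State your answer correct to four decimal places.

Finishing within 6 components ⇔ at least 5 successes in the first 6. With X ~ Binomial(6, 0.81), P(Y ≤ 6) = 1 − P(X ≤ 4).
  k=0: C(6,0)·0.81^0·0.19^6 = 0.000047
  k=1: C(6,1)·0.81^1·0.19^5 = 0.001203
  k=2: C(6,2)·0.81^2·0.19^4 = 0.012826
  k=3: C(6,3)·0.81^3·0.19^3 = 0.072903
  k=4: C(6,4)·0.81^4·0.19^2 = 0.233098
1 − 0.320077 = 0.679923

0.6799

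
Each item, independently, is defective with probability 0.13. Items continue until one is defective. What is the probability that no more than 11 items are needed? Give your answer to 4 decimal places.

0.7839

Y = number of items to the first success; geometric, p = 0.13.
P(Y ≤ 11) = 1 − (1−p)^11 = 1 − 0.216128 = 0.783872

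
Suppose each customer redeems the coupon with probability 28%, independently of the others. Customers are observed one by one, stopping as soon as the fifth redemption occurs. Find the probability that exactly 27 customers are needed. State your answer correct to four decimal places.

Y = trial on which the fifth success occurs; negative binomial, r=5, p=0.28.
P(Y=27) = C(26,4) · p^5 · (1−p)^22
= 14950 · 0.001721 · 0.00072663 = 0.018696

0.0187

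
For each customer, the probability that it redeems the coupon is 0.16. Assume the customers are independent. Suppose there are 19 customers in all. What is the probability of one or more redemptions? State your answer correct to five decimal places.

0.96358

P(at least one) = 1 − P(none) = 1 − (1 − 0.16)^19
= 1 − 0.0364172 = 0.9635828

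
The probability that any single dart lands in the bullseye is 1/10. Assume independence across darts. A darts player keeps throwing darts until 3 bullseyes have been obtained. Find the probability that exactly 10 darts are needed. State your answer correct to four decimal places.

0.0172

Y = trial on which the third success occurs; negative binomial, r=3, p=0.10.
P(Y=10) = C(9,2) · p^3 · (1−p)^7
= 36 · 0.001 · 0.4783 = 0.017219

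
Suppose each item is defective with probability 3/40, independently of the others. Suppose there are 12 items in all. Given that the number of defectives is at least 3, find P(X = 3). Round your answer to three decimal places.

0.827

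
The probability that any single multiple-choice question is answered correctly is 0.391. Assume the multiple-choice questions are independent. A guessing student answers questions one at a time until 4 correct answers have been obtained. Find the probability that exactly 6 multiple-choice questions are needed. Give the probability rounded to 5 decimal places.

Y = trial on which the fourth success occurs; negative binomial, r=4, p=0.391.
P(Y=6) = C(5,3) · p^4 · (1−p)^2
= 10 · 0.023373 · 0.37088 = 0.0866845

0.08668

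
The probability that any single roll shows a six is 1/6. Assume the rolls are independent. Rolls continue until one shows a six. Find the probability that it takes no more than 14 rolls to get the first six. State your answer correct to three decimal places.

Y = number of rolls to the first success; geometric, p = 0.166667.
P(Y ≤ 14) = 1 − (1−p)^14 = 1 − 0.07789 = 0.92211

0.922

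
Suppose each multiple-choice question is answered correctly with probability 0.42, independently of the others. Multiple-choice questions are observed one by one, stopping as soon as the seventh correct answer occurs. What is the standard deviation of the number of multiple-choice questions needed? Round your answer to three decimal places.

Y = total multiple-choice questions until the seventh success; negative binomial with r=7, p=0.42.
SD(Y) = √[r(1−p)/p²] = √(23.01587) = 4.79749

4.797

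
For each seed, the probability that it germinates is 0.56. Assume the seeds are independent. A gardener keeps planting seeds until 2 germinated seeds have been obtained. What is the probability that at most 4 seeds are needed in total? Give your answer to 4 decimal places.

Finishing within 4 seeds ⇔ at least 2 successes in the first 4. With X ~ Binomial(4, 0.56), P(Y ≤ 4) = 1 − P(X ≤ 1).
  k=0: C(4,0)·0.56^0·0.44^4 = 0.037481
  k=1: C(4,1)·0.56^1·0.44^3 = 0.190812
1 − 0.228293 = 0.771707

0.7717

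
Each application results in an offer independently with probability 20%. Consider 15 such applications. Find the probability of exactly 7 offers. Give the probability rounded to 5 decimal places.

0.01382

X ~ Binomial(n=15, p=0.20).
P(X=7) = C(15,7) · p^7 · (1−p)^8
= 6435 · 1.28e-05 · 0.16777 = 0.0138191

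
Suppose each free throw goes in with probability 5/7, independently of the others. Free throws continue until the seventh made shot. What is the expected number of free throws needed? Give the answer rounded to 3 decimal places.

Y = total free throws until the seventh success; negative binomial with r=7, p=0.714286.
E[Y] = r / p = 7 / 0.714286 = 9.80000

9.800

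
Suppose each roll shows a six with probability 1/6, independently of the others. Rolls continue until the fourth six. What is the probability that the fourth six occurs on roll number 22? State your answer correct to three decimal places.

0.039

Y = trial on which the fourth success occurs; negative binomial, r=4, p=0.166667.
P(Y=22) = C(21,3) · p^4 · (1−p)^18
= 1330 · 0.0007716 · 0.037561 = 0.03855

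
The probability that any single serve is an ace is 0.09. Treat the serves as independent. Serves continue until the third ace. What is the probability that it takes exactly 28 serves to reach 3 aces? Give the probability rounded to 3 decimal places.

0.024

Y = trial on which the third success occurs; negative binomial, r=3, p=0.09.
P(Y=28) = C(27,2) · p^3 · (1−p)^25
= 351 · 0.000729 · 0.094631 = 0.02421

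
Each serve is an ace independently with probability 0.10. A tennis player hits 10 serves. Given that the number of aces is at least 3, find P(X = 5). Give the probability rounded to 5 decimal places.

0.02120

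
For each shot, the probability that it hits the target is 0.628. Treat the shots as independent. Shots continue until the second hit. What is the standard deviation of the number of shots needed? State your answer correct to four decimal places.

Y = total shots until the second success; negative binomial with r=2, p=0.628.
SD(Y) = √[r(1−p)/p²] = √(1.886486) = 1.373494

1.3735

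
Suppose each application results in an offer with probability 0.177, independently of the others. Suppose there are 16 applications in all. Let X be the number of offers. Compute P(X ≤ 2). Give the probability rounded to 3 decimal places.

0.443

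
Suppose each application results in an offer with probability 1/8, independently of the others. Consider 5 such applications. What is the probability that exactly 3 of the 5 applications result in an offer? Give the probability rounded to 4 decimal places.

X ~ Binomial(n=5, p=0.125).
P(X=3) = C(5,3) · p^3 · (1−p)^2
= 10 · 0.0019531 · 0.76562 = 0.014954

0.0150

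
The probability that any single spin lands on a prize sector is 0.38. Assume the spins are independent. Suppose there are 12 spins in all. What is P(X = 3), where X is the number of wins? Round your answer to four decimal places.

0.1634

X ~ Binomial(n=12, p=0.38).
P(X=3) = C(12,3) · p^3 · (1−p)^9
= 220 · 0.054872 · 0.013537 = 0.163418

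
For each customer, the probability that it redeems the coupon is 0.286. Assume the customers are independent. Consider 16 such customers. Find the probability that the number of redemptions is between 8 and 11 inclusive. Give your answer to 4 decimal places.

X ~ Binomial(16, 0.286); P(8 ≤ X ≤ 11) = Σ C(16,k) p^k (1−p)^(16−k) over k:
  k=8: C(16,8)·0.286^8·0.714^8 = 0.038913
  k=9: C(16,9)·0.286^9·0.714^7 = 0.013855
  k=10: C(16,10)·0.286^10·0.714^6 = 0.003885
  k=11: C(16,11)·0.286^11·0.714^5 = 0.000849
Total = 0.057501

0.0575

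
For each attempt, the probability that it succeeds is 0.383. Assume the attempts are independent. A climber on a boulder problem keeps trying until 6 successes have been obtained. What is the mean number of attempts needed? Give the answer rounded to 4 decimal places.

15.6658

Y = total attempts until the sixth success; negative binomial with r=6, p=0.383.
E[Y] = r / p = 6 / 0.383 = 15.665796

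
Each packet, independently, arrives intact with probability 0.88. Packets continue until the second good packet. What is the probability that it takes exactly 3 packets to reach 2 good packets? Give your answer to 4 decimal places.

Y = trial on which the second success occurs; negative binomial, r=2, p=0.88.
P(Y=3) = C(2,1) · p^2 · (1−p)^1
= 2 · 0.7744 · 0.12 = 0.185856

0.1859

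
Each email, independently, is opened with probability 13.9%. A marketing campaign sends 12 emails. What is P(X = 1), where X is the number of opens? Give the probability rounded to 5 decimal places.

X ~ Binomial(n=12, p=0.139).
P(X=1) = C(12,1) · p^1 · (1−p)^11
= 12 · 0.139 · 0.19277 = 0.3215368

0.32154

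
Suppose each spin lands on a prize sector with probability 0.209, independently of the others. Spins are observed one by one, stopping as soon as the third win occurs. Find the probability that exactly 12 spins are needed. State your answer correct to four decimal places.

Y = trial on which the third success occurs; negative binomial, r=3, p=0.209.
P(Y=12) = C(11,2) · p^3 · (1−p)^9
= 55 · 0.0091293 · 0.12122 = 0.060868

0.0609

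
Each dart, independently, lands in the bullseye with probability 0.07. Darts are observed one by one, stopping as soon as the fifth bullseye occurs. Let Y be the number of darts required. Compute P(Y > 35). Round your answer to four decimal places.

Needing more than 35 darts ⇔ fewer than 5 successes in the first 35. With X ~ Binomial(35, 0.07), P(Y > 35) = P(X ≤ 4).
  k=0: C(35,0)·0.07^0·0.93^35 = 0.078868
  k=1: C(35,1)·0.07^1·0.93^34 = 0.207772
  k=2: C(35,2)·0.07^2·0.93^33 = 0.265858
  k=3: C(35,3)·0.07^3·0.93^32 = 0.220119
  k=4: C(35,4)·0.07^4·0.93^31 = 0.132545
P(X ≤ 4) = 0.905163

0.9052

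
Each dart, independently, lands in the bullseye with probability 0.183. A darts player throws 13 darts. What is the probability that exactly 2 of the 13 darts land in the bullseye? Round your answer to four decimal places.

0.2828

X ~ Binomial(n=13, p=0.183).
P(X=2) = C(13,2) · p^2 · (1−p)^11
= 78 · 0.033489 · 0.10825 = 0.282774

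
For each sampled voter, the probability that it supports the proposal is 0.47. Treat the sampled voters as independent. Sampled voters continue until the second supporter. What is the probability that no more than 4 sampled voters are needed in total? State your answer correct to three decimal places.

Finishing within 4 sampled voters ⇔ at least 2 successes in the first 4. With X ~ Binomial(4, 0.47), P(Y ≤ 4) = 1 − P(X ≤ 1).
  k=0: C(4,0)·0.47^0·0.53^4 = 0.07890
  k=1: C(4,1)·0.47^1·0.53^3 = 0.27989
1 − 0.35879 = 0.64121

0.641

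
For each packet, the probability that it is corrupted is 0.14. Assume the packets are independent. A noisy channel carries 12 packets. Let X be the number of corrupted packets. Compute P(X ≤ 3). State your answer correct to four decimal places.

0.9250

X ~ Binomial(12, 0.14); P(X ≤ 3) = Σ C(12,k) p^k (1−p)^(12−k) over k:
  k=0: C(12,0)·0.14^0·0.86^12 = 0.163675
  k=1: C(12,1)·0.14^1·0.86^11 = 0.319737
  k=2: C(12,2)·0.14^2·0.86^10 = 0.286276
  k=3: C(12,3)·0.14^3·0.86^9 = 0.155343
Total = 0.925030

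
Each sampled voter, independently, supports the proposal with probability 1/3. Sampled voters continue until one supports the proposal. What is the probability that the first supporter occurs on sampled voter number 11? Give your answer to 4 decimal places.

0.0058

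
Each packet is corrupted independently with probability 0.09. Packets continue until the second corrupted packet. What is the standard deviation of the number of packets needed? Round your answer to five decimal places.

14.98971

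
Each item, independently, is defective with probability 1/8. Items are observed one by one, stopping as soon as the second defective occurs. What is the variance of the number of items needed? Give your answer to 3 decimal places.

Y = total items until the second success; negative binomial with r=2, p=0.125.
Var(Y) = r(1−p)/p² = 2·0.875 / 0.125² = 112.00000

112.000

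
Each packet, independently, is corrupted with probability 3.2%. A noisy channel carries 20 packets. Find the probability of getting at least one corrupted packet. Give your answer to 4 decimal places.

P(at least one) = 1 − P(none) = 1 − (1 − 0.032)^20
= 1 − 0.521804 = 0.478196

0.4782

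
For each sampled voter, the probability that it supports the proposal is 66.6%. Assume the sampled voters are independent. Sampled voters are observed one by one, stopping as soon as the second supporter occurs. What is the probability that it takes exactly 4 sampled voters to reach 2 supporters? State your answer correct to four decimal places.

Y = trial on which the second success occurs; negative binomial, r=2, p=0.666.
P(Y=4) = C(3,1) · p^2 · (1−p)^2
= 3 · 0.44356 · 0.11156 = 0.148444

0.1484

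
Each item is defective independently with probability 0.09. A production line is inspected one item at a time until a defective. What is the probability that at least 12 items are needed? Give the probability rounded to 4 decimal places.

0.3544

Y = number of items to the first success; geometric, p = 0.09.
P(Y > 11) = P(first 11 all fail) = (1−p)^11 = 0.354369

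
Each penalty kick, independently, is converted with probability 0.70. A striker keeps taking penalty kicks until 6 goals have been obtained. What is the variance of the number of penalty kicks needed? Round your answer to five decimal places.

Y = total penalty kicks until the sixth success; negative binomial with r=6, p=0.70.
Var(Y) = r(1−p)/p² = 6·0.30 / 0.70² = 3.6734694

3.67347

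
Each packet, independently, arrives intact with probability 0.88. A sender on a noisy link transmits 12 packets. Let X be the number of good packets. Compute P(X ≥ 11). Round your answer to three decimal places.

X ~ Binomial(12, 0.88); P(X ≥ 11) = Σ C(12,k) p^k (1−p)^(12−k) over k:
  k=11: C(12,11)·0.88^11·0.12^1 = 0.35292
  k=12: C(12,12)·0.88^12·0.12^0 = 0.21567
Total = 0.56859

0.569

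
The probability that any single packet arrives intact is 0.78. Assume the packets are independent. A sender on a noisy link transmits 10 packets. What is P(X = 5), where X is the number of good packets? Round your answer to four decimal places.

0.0375

X ~ Binomial(n=10, p=0.78).
P(X=5) = C(10,5) · p^5 · (1−p)^5
= 252 · 0.28872 · 0.00051536 = 0.037496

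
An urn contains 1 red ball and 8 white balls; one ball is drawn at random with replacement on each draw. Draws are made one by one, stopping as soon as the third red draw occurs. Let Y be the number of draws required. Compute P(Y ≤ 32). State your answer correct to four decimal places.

Finishing within 32 draws ⇔ at least 3 successes in the first 32. With X ~ Binomial(32, 0.111111), P(Y ≤ 32) = 1 − P(X ≤ 2).
  k=0: C(32,0)·0.111111^0·0.888889^32 = 0.023074
  k=1: C(32,1)·0.111111^1·0.888889^31 = 0.092295
  k=2: C(32,2)·0.111111^2·0.888889^30 = 0.178822
1 − 0.294191 = 0.705809

0.7058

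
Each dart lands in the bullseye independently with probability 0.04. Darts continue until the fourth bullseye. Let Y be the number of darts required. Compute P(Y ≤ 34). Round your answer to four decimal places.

0.0457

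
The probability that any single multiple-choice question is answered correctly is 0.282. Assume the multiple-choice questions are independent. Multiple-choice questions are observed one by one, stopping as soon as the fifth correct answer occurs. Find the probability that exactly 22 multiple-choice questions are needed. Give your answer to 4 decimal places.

0.0382

Y = trial on which the fifth success occurs; negative binomial, r=5, p=0.282.
P(Y=22) = C(21,4) · p^5 · (1−p)^17
= 5985 · 0.0017834 · 0.0035819 = 0.038232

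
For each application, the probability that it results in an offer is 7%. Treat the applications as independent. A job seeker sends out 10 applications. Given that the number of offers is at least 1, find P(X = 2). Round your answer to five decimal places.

0.23912

X ~ Binomial(10, 0.07). Want P(X=2 | X≥1) = P(X=2) / P(X≥1).
P(X=2) = C(10,2)·0.07^2·0.93^8 = 0.1233878
P(X≥1) = 1 − 0.4839823 = 0.5160177
Ratio = 0.1233878 / 0.5160177 = 0.2391154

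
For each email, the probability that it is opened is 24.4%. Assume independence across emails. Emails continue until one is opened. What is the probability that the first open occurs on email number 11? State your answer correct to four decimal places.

Geometric (trials to first success), p = 0.244.
P(Y = 11) = (1−p)^10 · p = 0.060984 · 0.244 = 0.014880

0.0149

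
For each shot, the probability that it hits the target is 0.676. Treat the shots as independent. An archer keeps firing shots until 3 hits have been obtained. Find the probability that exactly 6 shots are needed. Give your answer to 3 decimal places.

Y = trial on which the third success occurs; negative binomial, r=3, p=0.676.
P(Y=6) = C(5,2) · p^3 · (1−p)^3
= 10 · 0.30892 · 0.034012 = 0.10507

0.105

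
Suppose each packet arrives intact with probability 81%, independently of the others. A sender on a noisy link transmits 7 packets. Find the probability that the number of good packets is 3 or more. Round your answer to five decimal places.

0.99631

X ~ Binomial(7, 0.81); P(X ≥ 3) = Σ C(7,k) p^k (1−p)^(7−k) over k:
  k=3: C(7,3)·0.81^3·0.19^4 = 0.0242403
  k=4: C(7,4)·0.81^4·0.19^3 = 0.1033401
  k=5: C(7,5)·0.81^5·0.19^2 = 0.2643331
  k=6: C(7,6)·0.81^6·0.19^1 = 0.3756313
  k=7: C(7,7)·0.81^7·0.19^0 = 0.2287679
Total = 0.9963127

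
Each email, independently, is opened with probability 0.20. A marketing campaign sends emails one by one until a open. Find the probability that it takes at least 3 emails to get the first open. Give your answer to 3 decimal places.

Y = number of emails to the first success; geometric, p = 0.20.
P(Y > 2) = P(first 2 all fail) = (1−p)^2 = 0.64000

0.640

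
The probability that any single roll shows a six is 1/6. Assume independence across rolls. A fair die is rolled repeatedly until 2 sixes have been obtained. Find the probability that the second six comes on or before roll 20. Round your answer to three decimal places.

0.870

Finishing within 20 rolls ⇔ at least 2 successes in the first 20. With X ~ Binomial(20, 0.166667), P(Y ≤ 20) = 1 − P(X ≤ 1).
  k=0: C(20,0)·0.166667^0·0.833333^20 = 0.02608
  k=1: C(20,1)·0.166667^1·0.833333^19 = 0.10434
1 − 0.13042 = 0.86958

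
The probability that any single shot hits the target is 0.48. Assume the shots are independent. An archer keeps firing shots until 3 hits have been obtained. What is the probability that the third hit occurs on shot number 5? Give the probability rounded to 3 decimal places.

0.179

Y = trial on which the third success occurs; negative binomial, r=3, p=0.48.
P(Y=5) = C(4,2) · p^3 · (1−p)^2
= 6 · 0.11059 · 0.2704 = 0.17942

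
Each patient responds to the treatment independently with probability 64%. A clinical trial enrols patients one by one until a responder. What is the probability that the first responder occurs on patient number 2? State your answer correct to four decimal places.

0.2304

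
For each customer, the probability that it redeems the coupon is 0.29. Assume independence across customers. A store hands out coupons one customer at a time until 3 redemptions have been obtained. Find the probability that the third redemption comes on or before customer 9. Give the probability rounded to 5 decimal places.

Finishing within 9 customers ⇔ at least 3 successes in the first 9. With X ~ Binomial(9, 0.29), P(Y ≤ 9) = 1 − P(X ≤ 2).
  k=0: C(9,0)·0.29^0·0.71^9 = 0.0458485
  k=1: C(9,1)·0.29^1·0.71^8 = 0.1685417
  k=2: C(9,2)·0.29^2·0.71^7 = 0.2753639
1 − 0.4897540 = 0.5102460

0.51025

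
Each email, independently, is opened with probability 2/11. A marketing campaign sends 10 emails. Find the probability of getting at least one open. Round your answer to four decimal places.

0.8656

P(at least one) = 1 − P(none) = 1 − (1 − 0.181818)^10
= 1 − 0.134431 = 0.865569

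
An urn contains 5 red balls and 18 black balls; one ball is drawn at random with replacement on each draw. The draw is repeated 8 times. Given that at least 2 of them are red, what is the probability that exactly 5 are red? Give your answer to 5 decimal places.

X ~ Binomial(8, 0.217391). Want P(X=5 | X≥2) = P(X=5) / P(X≥2).
P(X=5) = C(8,5)·0.217391^5·0.782609^3 = 0.0130327
P(X≥2) = 1 − 0.1407205 − 0.3127122 = 0.5465673
Ratio = 0.0130327 / 0.5465673 = 0.0238446

0.02384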